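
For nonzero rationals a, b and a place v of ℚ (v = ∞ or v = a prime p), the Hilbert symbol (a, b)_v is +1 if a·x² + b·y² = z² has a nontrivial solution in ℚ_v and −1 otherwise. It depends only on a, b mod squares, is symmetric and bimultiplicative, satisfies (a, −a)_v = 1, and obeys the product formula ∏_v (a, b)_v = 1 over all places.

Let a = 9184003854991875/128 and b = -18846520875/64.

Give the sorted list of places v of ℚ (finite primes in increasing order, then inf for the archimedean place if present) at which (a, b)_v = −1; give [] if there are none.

Mod squares: a ≡ 3094, b ≡ -35. Check v ∈ {∞, 2, 3, 5, 7, 13, 17}.
v=17: a=17^3·(≡14), b=17^2·(≡2) mod 17; (14|17)=-1, (2|17)=+1; (−1)^{3·2·8}·(-1)^2·(+1)^3 = +1.
v=3: a=3^4·(≡1), b=3^2·(≡1) mod 3; (1|3)=+1, (1|3)=+1; (−1)^{4·2·1}·(+1)^2·(+1)^4 = +1.
v=7: a=7^5·(≡4), b=7^3·(≡4) mod 7; (4|7)=+1, (4|7)=+1; (−1)^{5·3·3}·(+1)^3·(+1)^5 = -1.
v=5: a=5^4·(≡4), b=5^3·(≡2) mod 5; (4|5)=+1, (2|5)=-1; (−1)^{4·3·2}·(+1)^3·(-1)^4 = +1.
v=13: a=13^3·(≡10), b=13^2·(≡1) mod 13; (10|13)=+1, (1|13)=+1; (−1)^{3·2·6}·(+1)^2·(+1)^3 = +1.
v=∞: 3094 > 0 and -35 < 0  ⇒  (a,b)_∞ = +1.
v=2: v_2(a)=-7, v_2(b)=-6; units ≡ 3, 5 (mod 8); ε·ε+αω+βω = 1·0+-7·1+-6·1 ≡ 1  ⇒  (a,b)_2 = -1.
|Ram(3094, -35)| = 2, even; anisotropic at {2, 7}.

[2, 7]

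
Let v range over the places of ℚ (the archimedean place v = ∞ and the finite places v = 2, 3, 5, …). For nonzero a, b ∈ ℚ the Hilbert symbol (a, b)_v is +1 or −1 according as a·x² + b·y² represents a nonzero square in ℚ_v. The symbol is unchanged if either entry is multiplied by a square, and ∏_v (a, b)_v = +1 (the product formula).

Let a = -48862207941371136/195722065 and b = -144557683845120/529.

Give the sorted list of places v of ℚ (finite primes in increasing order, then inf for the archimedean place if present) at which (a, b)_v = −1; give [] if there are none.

(a, b) ≡ (-85085, -2730) mod (ℚ^×)²; places V = {2, 3, 5, 7, 11, 13, 17, 23, 31, 47, ∞}.
(a,b)_17: α=1, u≡14; β=2, v≡5 (mod 17); (14|17)=-1, (5|17)=-1; sign (−1)^0·-1^2·-1^1 = -1.
(a,b)_13: α=7, u≡5; β=1, v≡7 (mod 13); (5|13)=-1, (7|13)=-1; sign (−1)^0·-1^1·-1^7 = +1.
(a,b)_23: α=-2, u≡5; β=-2, v≡17 (mod 23); (5|23)=-1, (17|23)=-1; sign (−1)^0·-1^-2·-1^-2 = +1.
(a,b)_7: α=-1, u≡4; β=1, v≡4 (mod 7); (4|7)=+1, (4|7)=+1; sign (−1)^1·+1^1·+1^-1 = -1.
(a,b)_31: α=-2, u≡9; β=0, v≡30 (mod 31); (9|31)=+1, (30|31)=-1; sign (−1)^0·+1^0·-1^-2 = +1.
(a,b)_5: α=-1, u≡3; β=1, v≡4 (mod 5); (3|5)=-1, (4|5)=+1; sign (−1)^0·-1^1·+1^-1 = -1.
(a,b)_3: α=4, u≡1; β=5, v≡2 (mod 3); (1|3)=+1, (2|3)=-1; sign (−1)^0·+1^5·-1^4 = +1.
(a,b)_47: α=2, u≡8; β=2, v≡10 (mod 47); (8|47)=+1, (10|47)=-1; sign (−1)^0·+1^2·-1^2 = +1.
(a,b)_∞: sgn(-85085)=−, sgn(-2730)=−, so -1.
(a,b)_2: α=8, β=11; u≡3, v≡3 (mod 8); ε(u)ε(v)=1·1, αω(v)=8·1, βω(u)=11·1; sum ≡ 0  ⇒  +1.
(a,b)_11: α=-1, u≡5; β=0, v≡4 (mod 11); (5|11)=+1, (4|11)=+1; sign (−1)^0·+1^0·+1^-1 = +1.
Ram(-85085, -2730) = {5, 7, 17, ∞}; no ℚ_5-point on the conic.

[5, 7, 17, inf]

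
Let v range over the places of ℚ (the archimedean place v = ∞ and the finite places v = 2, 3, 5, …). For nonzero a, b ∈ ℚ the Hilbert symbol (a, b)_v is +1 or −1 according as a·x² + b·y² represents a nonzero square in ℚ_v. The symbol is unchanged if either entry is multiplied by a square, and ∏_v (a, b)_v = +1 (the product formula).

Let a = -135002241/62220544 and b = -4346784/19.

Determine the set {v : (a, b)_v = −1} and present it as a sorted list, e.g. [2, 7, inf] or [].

Mod squares: a ≡ -129, b ≡ -63726. Check v ∈ {∞, 2, 3, 11, 13, 17, 19, 29, 31, 43}.
v=43: a=43^1·(≡11), b=43^1·(≡41) mod 43; (11|43)=+1, (41|43)=+1; (−1)^{1·1·21}·(+1)^1·(+1)^1 = -1.
v=2: v_2(a)=-8, v_2(b)=5; units ≡ 7, 1 (mod 8); ε·ε+αω+βω = 1·0+-8·0+5·0 ≡ 0  ⇒  (a,b)_2 = +1.
v=17: a=17^-2·(≡10), b=17^0·(≡7) mod 17; (10|17)=-1, (7|17)=-1; (−1)^{-2·0·8}·(-1)^0·(-1)^-2 = +1.
v=31: a=31^2·(≡29), b=31^0·(≡28) mod 31; (29|31)=-1, (28|31)=+1; (−1)^{2·0·15}·(-1)^0·(+1)^2 = +1.
v=∞: -129 < 0 and -63726 < 0  ⇒  (a,b)_∞ = -1.
v=11: a=11^2·(≡9), b=11^0·(≡8) mod 11; (9|11)=+1, (8|11)=-1; (−1)^{2·0·5}·(+1)^0·(-1)^2 = +1.
v=19: a=19^0·(≡4), b=19^-1·(≡17) mod 19; (4|19)=+1, (17|19)=+1; (−1)^{0·-1·9}·(+1)^-1·(+1)^0 = +1.
v=29: a=29^-2·(≡25), b=29^0·(≡9) mod 29; (25|29)=+1, (9|29)=+1; (−1)^{-2·0·14}·(+1)^0·(+1)^-2 = +1.
v=3: a=3^3·(≡2), b=3^5·(≡1) mod 3; (2|3)=-1, (1|3)=+1; (−1)^{3·5·1}·(-1)^5·(+1)^3 = +1.
v=13: a=13^0·(≡9), b=13^1·(≡3) mod 13; (9|13)=+1, (3|13)=+1; (−1)^{0·1·6}·(+1)^1·(+1)^0 = +1.
Ram(-129, -63726) = {43, ∞}; no ℚ_43-point on the conic.

[43, inf]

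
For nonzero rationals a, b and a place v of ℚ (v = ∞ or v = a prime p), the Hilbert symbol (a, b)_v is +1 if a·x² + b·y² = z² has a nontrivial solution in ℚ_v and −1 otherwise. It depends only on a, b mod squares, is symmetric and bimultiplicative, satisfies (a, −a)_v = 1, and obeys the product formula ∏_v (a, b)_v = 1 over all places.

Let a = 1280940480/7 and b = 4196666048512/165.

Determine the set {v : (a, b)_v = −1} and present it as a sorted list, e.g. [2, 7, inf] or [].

[3, 5, 7, 19]

Mod squares: a ≡ 665, b ≡ 746130. Check v ∈ {∞, 2, 3, 5, 7, 11, 17, 19}.
v=17: a=17^2·(≡9), b=17^3·(≡1) mod 17; (9|17)=+1, (1|17)=+1; (−1)^{2·3·8}·(+1)^3·(+1)^2 = +1.
v=∞: 665 > 0 and 746130 > 0  ⇒  (a,b)_∞ = +1.
v=11: a=11^0·(≡4), b=11^-1·(≡9) mod 11; (4|11)=+1, (9|11)=+1; (−1)^{0·-1·5}·(+1)^-1·(+1)^0 = +1.
v=2: v_2(a)=6, v_2(b)=17; units ≡ 1, 1 (mod 8); ε·ε+αω+βω = 0·0+6·0+17·0 ≡ 0  ⇒  (a,b)_2 = +1.
v=5: a=5^1·(≡3), b=5^-1·(≡4) mod 5; (3|5)=-1, (4|5)=+1; (−1)^{1·-1·2}·(-1)^-1·(+1)^1 = -1.
v=7: a=7^-1·(≡1), b=7^3·(≡2) mod 7; (1|7)=+1, (2|7)=+1; (−1)^{-1·3·3}·(+1)^3·(+1)^-1 = -1.
v=3: a=3^6·(≡2), b=3^-1·(≡1) mod 3; (2|3)=-1, (1|3)=+1; (−1)^{6·-1·1}·(-1)^-1·(+1)^6 = -1.
v=19: a=19^1·(≡7), b=19^1·(≡7) mod 19; (7|19)=+1, (7|19)=+1; (−1)^{1·1·9}·(+1)^1·(+1)^1 = -1.
|Ram(665, 746130)| = 4, even; anisotropic at {3, 5, 7, 19}.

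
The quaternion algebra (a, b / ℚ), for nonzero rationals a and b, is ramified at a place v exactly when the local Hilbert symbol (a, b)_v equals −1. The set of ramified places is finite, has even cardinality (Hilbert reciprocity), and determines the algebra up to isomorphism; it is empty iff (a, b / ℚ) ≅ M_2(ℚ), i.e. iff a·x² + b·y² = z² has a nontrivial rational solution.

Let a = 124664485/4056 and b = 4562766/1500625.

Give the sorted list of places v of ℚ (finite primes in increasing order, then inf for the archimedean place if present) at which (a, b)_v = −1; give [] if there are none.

(a, b) ≡ (21390, 506974) mod (ℚ^×)²; places V = {2, 3, 5, 7, 11, 13, 17, 23, 31, 37, ∞}.
(a,b)_37: α=0, u≡28; β=1, v≡16 (mod 37); (28|37)=+1, (16|37)=+1; sign (−1)^0·+1^1·+1^0 = +1.
(a,b)_13: α=-2, u≡8; β=1, v≡11 (mod 13); (8|13)=-1, (11|13)=-1; sign (−1)^0·-1^1·-1^-2 = -1.
(a,b)_7: α=0, u≡5; β=-4, v≡6 (mod 7); (5|7)=-1, (6|7)=-1; sign (−1)^0·-1^-4·-1^0 = +1.
(a,b)_3: α=-1, u≡2; β=2, v≡1 (mod 3); (2|3)=-1, (1|3)=+1; sign (−1)^0·-1^2·+1^-1 = +1.
(a,b)_∞: sgn(21390)=+, sgn(506974)=+, so +1.
(a,b)_2: α=-3, β=1; u≡7, v≡7 (mod 8); ε(u)ε(v)=1·1, αω(v)=-3·0, βω(u)=1·0; sum ≡ 1  ⇒  -1.
(a,b)_17: α=2, u≡16; β=1, v≡2 (mod 17); (16|17)=+1, (2|17)=+1; sign (−1)^0·+1^1·+1^2 = +1.
(a,b)_5: α=1, u≡2; β=-4, v≡1 (mod 5); (2|5)=-1, (1|5)=+1; sign (−1)^0·-1^-4·+1^1 = +1.
(a,b)_11: α=2, u≡10; β=0, v≡2 (mod 11); (10|11)=-1, (2|11)=-1; sign (−1)^0·-1^0·-1^2 = +1.
(a,b)_31: α=1, u≡8; β=1, v≡23 (mod 31); (8|31)=+1, (23|31)=-1; sign (−1)^1·+1^1·-1^1 = +1.
(a,b)_23: α=1, u≡22; β=0, v≡2 (mod 23); (22|23)=-1, (2|23)=+1; sign (−1)^0·-1^0·+1^1 = +1.
(21390, 506974 / ℚ) ramifies at {2, 13}: a division algebra.

[2, 13]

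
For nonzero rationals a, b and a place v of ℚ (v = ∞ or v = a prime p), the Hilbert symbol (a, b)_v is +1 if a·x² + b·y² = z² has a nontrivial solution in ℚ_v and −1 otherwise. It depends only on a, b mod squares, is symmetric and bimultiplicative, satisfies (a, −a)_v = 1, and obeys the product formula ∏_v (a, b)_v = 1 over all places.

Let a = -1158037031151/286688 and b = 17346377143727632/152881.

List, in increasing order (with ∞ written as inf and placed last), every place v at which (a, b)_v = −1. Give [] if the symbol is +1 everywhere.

Mod squares: a ≡ -34196162, b ≡ 2233. Check v ∈ {∞, 2, 3, 7, 11, 13, 17, 19, 23, 29, 31}.
v=11: a=11^1·(≡1), b=11^1·(≡9) mod 11; (1|11)=+1, (9|11)=+1; (−1)^{1·1·5}·(+1)^1·(+1)^1 = -1.
v=7: a=7^3·(≡4), b=7^3·(≡1) mod 7; (4|7)=+1, (1|7)=+1; (−1)^{3·3·3}·(+1)^3·(+1)^3 = -1.
v=13: a=13^1·(≡2), b=13^4·(≡3) mod 13; (2|13)=-1, (3|13)=+1; (−1)^{1·4·6}·(-1)^4·(+1)^1 = +1.
v=∞: -34196162 < 0 and 2233 > 0  ⇒  (a,b)_∞ = +1.
v=23: a=23^2·(≡4), b=23^-2·(≡1) mod 23; (4|23)=+1, (1|23)=+1; (−1)^{2·-2·11}·(+1)^-2·(+1)^2 = +1.
v=19: a=19^1·(≡13), b=19^2·(≡13) mod 19; (13|19)=-1, (13|19)=-1; (−1)^{1·2·9}·(-1)^2·(-1)^1 = -1.
v=31: a=31^-1·(≡25), b=31^2·(≡28) mod 31; (25|31)=+1, (28|31)=+1; (−1)^{-1·2·15}·(+1)^2·(+1)^-1 = +1.
v=17: a=17^-2·(≡9), b=17^-2·(≡12) mod 17; (9|17)=+1, (12|17)=-1; (−1)^{-2·-2·8}·(+1)^-2·(-1)^-2 = +1.
v=29: a=29^1·(≡4), b=29^1·(≡26) mod 29; (4|29)=+1, (26|29)=-1; (−1)^{1·1·14}·(+1)^1·(-1)^1 = -1.
v=2: v_2(a)=-5, v_2(b)=4; units ≡ 7, 1 (mod 8); ε·ε+αω+βω = 1·0+-5·0+4·0 ≡ 0  ⇒  (a,b)_2 = +1.
v=3: a=3^4·(≡1), b=3^0·(≡1) mod 3; (1|3)=+1, (1|3)=+1; (−1)^{4·0·1}·(+1)^0·(+1)^4 = +1.
|Ram(-34196162, 2233)| = 4, even; anisotropic at {7, 11, 19, 29}.

[7, 11, 19, 29]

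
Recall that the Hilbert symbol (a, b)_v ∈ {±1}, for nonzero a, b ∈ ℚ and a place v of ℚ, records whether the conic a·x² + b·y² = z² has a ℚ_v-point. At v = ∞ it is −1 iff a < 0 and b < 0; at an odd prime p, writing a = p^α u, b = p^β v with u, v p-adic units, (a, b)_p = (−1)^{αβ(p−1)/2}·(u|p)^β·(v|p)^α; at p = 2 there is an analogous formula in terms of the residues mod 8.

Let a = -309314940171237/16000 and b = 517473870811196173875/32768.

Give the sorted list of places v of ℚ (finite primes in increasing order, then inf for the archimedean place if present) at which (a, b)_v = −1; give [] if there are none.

(a, b) ≡ (-11730, 3913910) mod (ℚ^×)²; places V = {2, 3, 5, 7, 11, 13, 17, 19, 23, ∞}.
(a,b)_2: α=-7, β=-15; u≡7, v≡3 (mod 8); ε(u)ε(v)=1·1, αω(v)=-7·1, βω(u)=-15·0; sum ≡ 0  ⇒  +1.
(a,b)_7: α=2, u≡2; β=3, v≡6 (mod 7); (2|7)=+1, (6|7)=-1; sign (−1)^0·+1^3·-1^2 = +1.
(a,b)_∞: sgn(-11730)=−, sgn(3913910)=+, so +1.
(a,b)_3: α=7, u≡2; β=4, v≡2 (mod 3); (2|3)=-1, (2|3)=-1; sign (−1)^0·-1^4·-1^7 = -1.
(a,b)_19: α=2, u≡3; β=4, v≡16 (mod 19); (3|19)=-1, (16|19)=+1; sign (−1)^0·-1^4·+1^2 = +1.
(a,b)_5: α=-3, u≡1; β=3, v≡2 (mod 5); (1|5)=+1, (2|5)=-1; sign (−1)^0·+1^3·-1^-3 = -1.
(a,b)_11: α=2, u≡8; β=3, v≡5 (mod 11); (8|11)=-1, (5|11)=+1; sign (−1)^0·-1^3·+1^2 = -1.
(a,b)_17: α=1, u≡5; β=1, v≡8 (mod 17); (5|17)=-1, (8|17)=+1; sign (−1)^0·-1^1·+1^1 = -1.
(a,b)_13: α=2, u≡10; β=3, v≡12 (mod 13); (10|13)=+1, (12|13)=+1; sign (−1)^0·+1^3·+1^2 = +1.
(a,b)_23: α=1, u≡17; β=1, v≡9 (mod 23); (17|23)=-1, (9|23)=+1; sign (−1)^1·-1^1·+1^1 = +1.
(-11730, 3913910 / ℚ) ramifies at {3, 5, 11, 17}: a division algebra.

[3, 5, 11, 17]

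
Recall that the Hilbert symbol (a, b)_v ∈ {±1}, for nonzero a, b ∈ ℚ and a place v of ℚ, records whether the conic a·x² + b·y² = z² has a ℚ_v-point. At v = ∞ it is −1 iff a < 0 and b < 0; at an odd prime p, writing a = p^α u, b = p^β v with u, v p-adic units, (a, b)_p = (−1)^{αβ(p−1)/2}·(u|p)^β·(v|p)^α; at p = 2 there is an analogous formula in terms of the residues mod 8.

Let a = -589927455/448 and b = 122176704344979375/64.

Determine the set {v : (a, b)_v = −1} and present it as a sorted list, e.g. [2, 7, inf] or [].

[2, 3, 5, 7]

Mod squares: a ≡ -1785, b ≡ 663. Check v ∈ {∞, 2, 3, 5, 7, 13, 17}.
v=7: a=7^-1·(≡2), b=7^2·(≡6) mod 7; (2|7)=+1, (6|7)=-1; (−1)^{-1·2·3}·(+1)^2·(-1)^-1 = -1.
v=17: a=17^1·(≡10), b=17^3·(≡3) mod 17; (10|17)=-1, (3|17)=-1; (−1)^{1·3·8}·(-1)^3·(-1)^1 = +1.
v=2: v_2(a)=-6, v_2(b)=-6; units ≡ 7, 7 (mod 8); ε·ε+αω+βω = 1·1+-6·0+-6·0 ≡ 1  ⇒  (a,b)_2 = -1.
v=13: a=13^4·(≡9), b=13^5·(≡4) mod 13; (9|13)=+1, (4|13)=+1; (−1)^{4·5·6}·(+1)^5·(+1)^4 = +1.
v=5: a=5^1·(≡3), b=5^4·(≡3) mod 5; (3|5)=-1, (3|5)=-1; (−1)^{1·4·2}·(-1)^4·(-1)^1 = -1.
v=∞: -1785 < 0 and 663 > 0  ⇒  (a,b)_∞ = +1.
v=3: a=3^5·(≡2), b=3^7·(≡2) mod 3; (2|3)=-1, (2|3)=-1; (−1)^{5·7·1}·(-1)^7·(-1)^5 = -1.
Ram(-1785, 663) = {2, 3, 5, 7}; no ℚ_2-point on the conic.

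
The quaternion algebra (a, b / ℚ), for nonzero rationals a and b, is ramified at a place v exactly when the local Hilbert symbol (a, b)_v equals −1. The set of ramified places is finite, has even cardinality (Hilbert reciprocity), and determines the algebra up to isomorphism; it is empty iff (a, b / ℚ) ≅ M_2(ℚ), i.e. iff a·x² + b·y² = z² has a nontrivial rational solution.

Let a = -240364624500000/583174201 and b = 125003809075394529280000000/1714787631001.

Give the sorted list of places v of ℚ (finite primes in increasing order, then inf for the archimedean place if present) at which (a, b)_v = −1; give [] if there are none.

[5, 13]

(a, b) ≡ (-2002, 130) mod (ℚ^×)²; places V = {2, 3, 5, 7, 11, 13, 19, 23, 31, 41, ∞}.
(a,b)_41: α=-2, u≡14; β=-6, v≡27 (mod 41); (14|41)=-1, (27|41)=-1; sign (−1)^0·-1^-6·-1^-2 = +1.
(a,b)_13: α=1, u≡5; β=3, v≡12 (mod 13); (5|13)=-1, (12|13)=+1; sign (−1)^0·-1^3·+1^1 = -1.
(a,b)_23: α=0, u≡21; β=2, v≡10 (mod 23); (21|23)=-1, (10|23)=-1; sign (−1)^0·-1^2·-1^0 = +1.
(a,b)_3: α=4, u≡2; β=0, v≡1 (mod 3); (2|3)=-1, (1|3)=+1; sign (−1)^0·-1^0·+1^4 = +1.
(a,b)_19: α=-2, u≡8; β=-2, v≡5 (mod 19); (8|19)=-1, (5|19)=+1; sign (−1)^0·-1^-2·+1^-2 = +1.
(a,b)_∞: sgn(-2002)=−, sgn(130)=+, so +1.
(a,b)_31: α=-2, u≡23; β=0, v≡27 (mod 31); (23|31)=-1, (27|31)=-1; sign (−1)^0·-1^0·-1^-2 = +1.
(a,b)_7: α=3, u≡2; β=2, v≡2 (mod 7); (2|7)=+1, (2|7)=+1; sign (−1)^0·+1^2·+1^3 = +1.
(a,b)_2: α=5, β=17; u≡7, v≡1 (mod 8); ε(u)ε(v)=1·0, αω(v)=5·0, βω(u)=17·0; sum ≡ 0  ⇒  +1.
(a,b)_11: α=3, u≡5; β=8, v≡3 (mod 11); (5|11)=+1, (3|11)=+1; sign (−1)^0·+1^8·+1^3 = +1.
(a,b)_5: α=6, u≡2; β=7, v≡4 (mod 5); (2|5)=-1, (4|5)=+1; sign (−1)^0·-1^7·+1^6 = -1.
|Ram(-2002, 130)| = 2, even; anisotropic at {5, 13}.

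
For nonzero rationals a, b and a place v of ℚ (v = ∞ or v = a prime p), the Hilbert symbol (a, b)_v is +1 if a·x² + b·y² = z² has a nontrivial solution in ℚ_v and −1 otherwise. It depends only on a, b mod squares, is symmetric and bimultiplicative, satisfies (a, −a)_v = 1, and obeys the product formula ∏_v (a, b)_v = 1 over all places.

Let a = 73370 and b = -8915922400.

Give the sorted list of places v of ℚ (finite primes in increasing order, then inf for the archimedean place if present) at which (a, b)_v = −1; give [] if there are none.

(a, b) ≡ (73370, -454894) mod (ℚ^×)²; places V = {2, 5, 7, 11, 23, 29, 31, ∞}.
(a,b)_29: α=1, u≡7; β=1, v≡17 (mod 29); (7|29)=+1, (17|29)=-1; sign (−1)^0·+1^1·-1^1 = -1.
(a,b)_31: α=0, u≡24; β=1, v≡5 (mod 31); (24|31)=-1, (5|31)=+1; sign (−1)^0·-1^1·+1^0 = -1.
(a,b)_7: α=0, u≡3; β=2, v≡1 (mod 7); (3|7)=-1, (1|7)=+1; sign (−1)^0·-1^2·+1^0 = +1.
(a,b)_2: α=1, β=5; u≡5, v≡1 (mod 8); ε(u)ε(v)=0·0, αω(v)=1·0, βω(u)=5·1; sum ≡ 1  ⇒  -1.
(a,b)_5: α=1, u≡4; β=2, v≡4 (mod 5); (4|5)=+1, (4|5)=+1; sign (−1)^0·+1^2·+1^1 = +1.
(a,b)_∞: sgn(73370)=+, sgn(-454894)=−, so +1.
(a,b)_23: α=1, u≡16; β=1, v≡8 (mod 23); (16|23)=+1, (8|23)=+1; sign (−1)^1·+1^1·+1^1 = -1.
(a,b)_11: α=1, u≡4; β=1, v≡10 (mod 11); (4|11)=+1, (10|11)=-1; sign (−1)^1·+1^1·-1^1 = +1.
Ram(73370, -454894) = {2, 23, 29, 31}; no ℚ_2-point on the conic.

[2, 23, 29, 31]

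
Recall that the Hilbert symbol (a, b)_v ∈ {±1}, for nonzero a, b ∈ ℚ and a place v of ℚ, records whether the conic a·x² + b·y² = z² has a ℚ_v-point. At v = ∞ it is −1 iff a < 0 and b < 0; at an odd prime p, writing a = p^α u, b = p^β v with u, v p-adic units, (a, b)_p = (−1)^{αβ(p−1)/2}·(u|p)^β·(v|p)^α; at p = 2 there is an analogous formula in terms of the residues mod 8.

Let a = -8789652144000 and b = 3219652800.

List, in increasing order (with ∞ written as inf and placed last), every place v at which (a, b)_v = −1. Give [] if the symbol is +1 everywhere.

Mod squares: a ≡ -910, b ≡ 3. Check v ∈ {∞, 2, 3, 5, 7, 13}.
v=3: a=3^6·(≡2), b=3^5·(≡1) mod 3; (2|3)=-1, (1|3)=+1; (−1)^{6·5·1}·(-1)^5·(+1)^6 = -1.
v=13: a=13^3·(≡2), b=13^2·(≡12) mod 13; (2|13)=-1, (12|13)=+1; (−1)^{3·2·6}·(-1)^2·(+1)^3 = +1.
v=2: v_2(a)=7, v_2(b)=6; units ≡ 1, 3 (mod 8); ε·ε+αω+βω = 0·1+7·1+6·0 ≡ 1  ⇒  (a,b)_2 = -1.
v=7: a=7^3·(≡5), b=7^2·(≡6) mod 7; (5|7)=-1, (6|7)=-1; (−1)^{3·2·3}·(-1)^2·(-1)^3 = -1.
v=∞: -910 < 0 and 3 > 0  ⇒  (a,b)_∞ = +1.
v=5: a=5^3·(≡3), b=5^2·(≡2) mod 5; (3|5)=-1, (2|5)=-1; (−1)^{3·2·2}·(-1)^2·(-1)^3 = -1.
(-910, 3 / ℚ) ramifies at {2, 3, 5, 7}: a division algebra.

[2, 3, 5, 7]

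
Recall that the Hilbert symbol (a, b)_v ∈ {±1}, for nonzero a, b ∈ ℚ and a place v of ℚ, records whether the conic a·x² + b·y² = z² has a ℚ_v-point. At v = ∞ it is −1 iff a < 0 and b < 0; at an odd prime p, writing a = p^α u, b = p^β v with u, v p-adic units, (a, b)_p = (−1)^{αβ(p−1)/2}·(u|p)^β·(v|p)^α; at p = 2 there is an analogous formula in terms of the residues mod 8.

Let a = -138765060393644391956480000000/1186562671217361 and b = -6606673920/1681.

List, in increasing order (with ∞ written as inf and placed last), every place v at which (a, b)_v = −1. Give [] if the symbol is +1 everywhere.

[2, inf]

Mod squares: a ≡ -770, b ≡ -14630. Check v ∈ {∞, 2, 3, 5, 7, 11, 19, 29, 37, 41}.
v=11: a=11^5·(≡8), b=11^1·(≡5) mod 11; (8|11)=-1, (5|11)=+1; (−1)^{5·1·5}·(-1)^1·(+1)^5 = +1.
v=7: a=7^9·(≡2), b=7^3·(≡5) mod 7; (2|7)=+1, (5|7)=-1; (−1)^{9·3·3}·(+1)^3·(-1)^9 = +1.
v=3: a=3^-6·(≡1), b=3^2·(≡1) mod 3; (1|3)=+1, (1|3)=+1; (−1)^{-6·2·1}·(+1)^2·(+1)^-6 = +1.
v=29: a=29^-4·(≡25), b=29^0·(≡2) mod 29; (25|29)=+1, (2|29)=-1; (−1)^{-4·0·14}·(+1)^0·(-1)^-4 = +1.
v=5: a=5^7·(≡1), b=5^1·(≡1) mod 5; (1|5)=+1, (1|5)=+1; (−1)^{7·1·2}·(+1)^1·(+1)^7 = +1.
v=∞: -770 < 0 and -14630 < 0  ⇒  (a,b)_∞ = -1.
v=37: a=37^-2·(≡11), b=37^0·(≡31) mod 37; (11|37)=+1, (31|37)=-1; (−1)^{-2·0·18}·(+1)^0·(-1)^-2 = +1.
v=41: a=41^-2·(≡40), b=41^-2·(≡29) mod 41; (40|41)=+1, (29|41)=-1; (−1)^{-2·-2·20}·(+1)^-2·(-1)^-2 = +1.
v=19: a=19^4·(≡11), b=19^1·(≡11) mod 19; (11|19)=+1, (11|19)=+1; (−1)^{4·1·9}·(+1)^1·(+1)^4 = +1.
v=2: v_2(a)=21, v_2(b)=11; units ≡ 7, 5 (mod 8); ε·ε+αω+βω = 1·0+21·1+11·0 ≡ 1  ⇒  (a,b)_2 = -1.
|Ram(-770, -14630)| = 2, even; anisotropic at {2, ∞}.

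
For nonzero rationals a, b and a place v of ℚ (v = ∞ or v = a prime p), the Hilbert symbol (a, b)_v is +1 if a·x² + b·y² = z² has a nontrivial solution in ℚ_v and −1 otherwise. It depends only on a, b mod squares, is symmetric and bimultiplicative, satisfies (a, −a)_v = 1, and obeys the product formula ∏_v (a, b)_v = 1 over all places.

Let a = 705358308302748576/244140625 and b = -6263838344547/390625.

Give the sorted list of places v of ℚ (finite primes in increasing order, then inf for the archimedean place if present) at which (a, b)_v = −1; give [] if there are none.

Mod squares: a ≡ 896954, b ≡ -1147. Check v ∈ {∞, 2, 3, 5, 7, 17, 23, 31, 37}.
v=5: a=5^-12·(≡1), b=5^-8·(≡3) mod 5; (1|5)=+1, (3|5)=-1; (−1)^{-12·-8·2}·(+1)^-8·(-1)^-12 = +1.
v=7: a=7^2·(≡1), b=7^2·(≡2) mod 7; (1|7)=+1, (2|7)=+1; (−1)^{2·2·3}·(+1)^2·(+1)^2 = +1.
v=31: a=31^1·(≡13), b=31^1·(≡25) mod 31; (13|31)=-1, (25|31)=+1; (−1)^{1·1·15}·(-1)^1·(+1)^1 = +1.
v=∞: 896954 > 0 and -1147 < 0  ⇒  (a,b)_∞ = +1.
v=17: a=17^3·(≡6), b=17^2·(≡13) mod 17; (6|17)=-1, (13|17)=+1; (−1)^{3·2·8}·(-1)^2·(+1)^3 = +1.
v=2: v_2(a)=5, v_2(b)=0; units ≡ 5, 5 (mod 8); ε·ε+αω+βω = 0·0+5·1+0·1 ≡ 1  ⇒  (a,b)_2 = -1.
v=3: a=3^8·(≡2), b=3^6·(≡2) mod 3; (2|3)=-1, (2|3)=-1; (−1)^{8·6·1}·(-1)^6·(-1)^8 = +1.
v=23: a=23^3·(≡13), b=23^2·(≡2) mod 23; (13|23)=+1, (2|23)=+1; (−1)^{3·2·11}·(+1)^2·(+1)^3 = +1.
v=37: a=37^1·(≡16), b=37^1·(≡19) mod 37; (16|37)=+1, (19|37)=-1; (−1)^{1·1·18}·(+1)^1·(-1)^1 = -1.
(896954, -1147 / ℚ) ramifies at {2, 37}: a division algebra.

[2, 37]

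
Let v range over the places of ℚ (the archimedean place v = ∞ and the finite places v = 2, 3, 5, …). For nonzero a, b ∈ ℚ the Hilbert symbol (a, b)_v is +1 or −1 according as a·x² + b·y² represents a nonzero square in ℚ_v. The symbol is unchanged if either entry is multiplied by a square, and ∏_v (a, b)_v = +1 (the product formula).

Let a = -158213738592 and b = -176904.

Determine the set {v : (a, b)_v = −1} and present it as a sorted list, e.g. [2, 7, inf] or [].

[2, inf]

Mod squares: a ≡ -182, b ≡ -546. Check v ∈ {∞, 2, 3, 7, 13}.
v=3: a=3^8·(≡1), b=3^5·(≡1) mod 3; (1|3)=+1, (1|3)=+1; (−1)^{8·5·1}·(+1)^5·(+1)^8 = +1.
v=13: a=13^3·(≡3), b=13^1·(≡3) mod 13; (3|13)=+1, (3|13)=+1; (−1)^{3·1·6}·(+1)^1·(+1)^3 = +1.
v=∞: -182 < 0 and -546 < 0  ⇒  (a,b)_∞ = -1.
v=7: a=7^3·(≡1), b=7^1·(≡5) mod 7; (1|7)=+1, (5|7)=-1; (−1)^{3·1·3}·(+1)^1·(-1)^3 = +1.
v=2: v_2(a)=5, v_2(b)=3; units ≡ 5, 7 (mod 8); ε·ε+αω+βω = 0·1+5·0+3·1 ≡ 1  ⇒  (a,b)_2 = -1.
(-182, -546 / ℚ) ramifies at {2, ∞}: a division algebra.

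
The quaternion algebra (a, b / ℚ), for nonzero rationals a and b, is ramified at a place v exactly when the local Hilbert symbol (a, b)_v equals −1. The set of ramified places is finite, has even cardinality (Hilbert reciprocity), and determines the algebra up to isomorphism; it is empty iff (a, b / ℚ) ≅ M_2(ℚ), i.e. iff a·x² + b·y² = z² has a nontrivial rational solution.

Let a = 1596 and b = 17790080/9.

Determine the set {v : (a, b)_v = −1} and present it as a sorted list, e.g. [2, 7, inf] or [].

[3, 19]

(a, b) ≡ (399, 770) mod (ℚ^×)²; places V = {2, 3, 5, 7, 11, 19, ∞}.
(a,b)_5: α=0, u≡1; β=1, v≡4 (mod 5); (1|5)=+1, (4|5)=+1; sign (−1)^0·+1^1·+1^0 = +1.
(a,b)_∞: sgn(399)=+, sgn(770)=+, so +1.
(a,b)_7: α=1, u≡4; β=1, v≡3 (mod 7); (4|7)=+1, (3|7)=-1; sign (−1)^1·+1^1·-1^1 = +1.
(a,b)_19: α=1, u≡8; β=2, v≡12 (mod 19); (8|19)=-1, (12|19)=-1; sign (−1)^0·-1^2·-1^1 = -1.
(a,b)_3: α=1, u≡1; β=-2, v≡2 (mod 3); (1|3)=+1, (2|3)=-1; sign (−1)^0·+1^-2·-1^1 = -1.
(a,b)_2: α=2, β=7; u≡7, v≡1 (mod 8); ε(u)ε(v)=1·0, αω(v)=2·0, βω(u)=7·0; sum ≡ 0  ⇒  +1.
(a,b)_11: α=0, u≡1; β=1, v≡3 (mod 11); (1|11)=+1, (3|11)=+1; sign (−1)^0·+1^1·+1^0 = +1.
|Ram(399, 770)| = 2, even; anisotropic at {3, 19}.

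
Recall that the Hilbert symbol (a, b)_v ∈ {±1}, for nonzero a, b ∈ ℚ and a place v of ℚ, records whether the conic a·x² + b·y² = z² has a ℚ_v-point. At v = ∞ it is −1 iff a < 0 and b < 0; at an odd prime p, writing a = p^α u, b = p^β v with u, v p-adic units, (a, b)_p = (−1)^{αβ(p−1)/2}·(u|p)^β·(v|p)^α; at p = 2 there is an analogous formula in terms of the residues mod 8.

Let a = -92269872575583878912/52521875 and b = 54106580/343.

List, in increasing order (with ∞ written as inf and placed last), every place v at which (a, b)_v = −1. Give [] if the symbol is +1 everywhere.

[2, 5, 23, 37]

(a, b) ≡ (-14245, 327635) mod (ℚ^×)²; places V = {2, 5, 7, 11, 17, 23, 37, ∞}.
(a,b)_5: α=-5, u≡4; β=1, v≡2 (mod 5); (4|5)=+1, (2|5)=-1; sign (−1)^0·+1^1·-1^-5 = -1.
(a,b)_23: α=2, u≡7; β=1, v≡13 (mod 23); (7|23)=-1, (13|23)=+1; sign (−1)^0·-1^1·+1^2 = -1.
(a,b)_37: α=3, u≡22; β=1, v≡10 (mod 37); (22|37)=-1, (10|37)=+1; sign (−1)^0·-1^1·+1^3 = -1.
(a,b)_∞: sgn(-14245)=−, sgn(327635)=+, so +1.
(a,b)_2: α=8, β=2; u≡3, v≡3 (mod 8); ε(u)ε(v)=1·1, αω(v)=8·1, βω(u)=2·1; sum ≡ 1  ⇒  -1.
(a,b)_17: α=4, u≡4; β=2, v≡11 (mod 17); (4|17)=+1, (11|17)=-1; sign (−1)^0·+1^2·-1^4 = +1.
(a,b)_11: α=5, u≡1; β=1, v≡10 (mod 11); (1|11)=+1, (10|11)=-1; sign (−1)^1·+1^1·-1^5 = +1.
(a,b)_7: α=-5, u≡4; β=-3, v≡3 (mod 7); (4|7)=+1, (3|7)=-1; sign (−1)^1·+1^-3·-1^-5 = +1.
(-14245, 327635 / ℚ) ramifies at {2, 5, 23, 37}: a division algebra.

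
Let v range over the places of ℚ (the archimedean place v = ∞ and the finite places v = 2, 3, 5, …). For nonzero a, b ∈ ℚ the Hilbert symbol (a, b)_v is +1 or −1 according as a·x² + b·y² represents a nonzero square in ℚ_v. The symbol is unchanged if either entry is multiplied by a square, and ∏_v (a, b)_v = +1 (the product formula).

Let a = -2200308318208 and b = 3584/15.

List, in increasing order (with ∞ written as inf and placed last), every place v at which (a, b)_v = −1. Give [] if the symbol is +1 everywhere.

Mod squares: a ≡ -2002, b ≡ 210. Check v ∈ {∞, 2, 3, 5, 7, 11, 13, 37}.
v=13: a=13^1·(≡8), b=13^0·(≡11) mod 13; (8|13)=-1, (11|13)=-1; (−1)^{1·0·6}·(-1)^0·(-1)^1 = -1.
v=∞: -2002 < 0 and 210 > 0  ⇒  (a,b)_∞ = +1.
v=11: a=11^1·(≡9), b=11^0·(≡5) mod 11; (9|11)=+1, (5|11)=+1; (−1)^{1·0·5}·(+1)^0·(+1)^1 = +1.
v=7: a=7^3·(≡2), b=7^1·(≡1) mod 7; (2|7)=+1, (1|7)=+1; (−1)^{3·1·3}·(+1)^1·(+1)^3 = -1.
v=3: a=3^0·(≡2), b=3^-1·(≡1) mod 3; (2|3)=-1, (1|3)=+1; (−1)^{0·-1·1}·(-1)^-1·(+1)^0 = -1.
v=2: v_2(a)=15, v_2(b)=9; units ≡ 7, 1 (mod 8); ε·ε+αω+βω = 1·0+15·0+9·0 ≡ 0  ⇒  (a,b)_2 = +1.
v=37: a=37^2·(≡3), b=37^0·(≡12) mod 37; (3|37)=+1, (12|37)=+1; (−1)^{2·0·18}·(+1)^0·(+1)^2 = +1.
v=5: a=5^0·(≡2), b=5^-1·(≡3) mod 5; (2|5)=-1, (3|5)=-1; (−1)^{0·-1·2}·(-1)^-1·(-1)^0 = -1.
(-2002, 210 / ℚ) ramifies at {3, 5, 7, 13}: a division algebra.

[3, 5, 7, 13]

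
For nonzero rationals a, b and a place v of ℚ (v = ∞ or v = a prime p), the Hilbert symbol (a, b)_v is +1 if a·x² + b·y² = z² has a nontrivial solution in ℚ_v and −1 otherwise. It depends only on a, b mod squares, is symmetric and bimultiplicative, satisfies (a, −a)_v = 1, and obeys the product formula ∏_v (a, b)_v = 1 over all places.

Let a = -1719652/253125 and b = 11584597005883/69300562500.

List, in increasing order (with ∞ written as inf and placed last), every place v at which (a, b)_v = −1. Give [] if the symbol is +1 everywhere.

[2, 5, 11, 17]

(a, b) ≡ (-17765, 187) mod (ℚ^×)²; places V = {2, 3, 5, 11, 13, 17, 19, ∞}.
(a,b)_19: α=1, u≡12; β=0, v≡5 (mod 19); (12|19)=-1, (5|19)=+1; sign (−1)^0·-1^0·+1^1 = +1.
(a,b)_5: α=-5, u≡3; β=-6, v≡3 (mod 5); (3|5)=-1, (3|5)=-1; sign (−1)^0·-1^-6·-1^-5 = -1.
(a,b)_2: α=2, β=-2; u≡3, v≡3 (mod 8); ε(u)ε(v)=1·1, αω(v)=2·1, βω(u)=-2·1; sum ≡ 1  ⇒  -1.
(a,b)_17: α=1, u≡8; β=3, v≡5 (mod 17); (8|17)=+1, (5|17)=-1; sign (−1)^0·+1^3·-1^1 = -1.
(a,b)_3: α=-4, u≡1; β=-8, v≡1 (mod 3); (1|3)=+1, (1|3)=+1; sign (−1)^0·+1^-8·+1^-4 = +1.
(a,b)_∞: sgn(-17765)=−, sgn(187)=+, so +1.
(a,b)_11: α=3, u≡7; β=9, v≡10 (mod 11); (7|11)=-1, (10|11)=-1; sign (−1)^1·-1^9·-1^3 = -1.
(a,b)_13: α=0, u≡7; β=-2, v≡6 (mod 13); (7|13)=-1, (6|13)=-1; sign (−1)^0·-1^-2·-1^0 = +1.
Ram(-17765, 187) = {2, 5, 11, 17}; no ℚ_2-point on the conic.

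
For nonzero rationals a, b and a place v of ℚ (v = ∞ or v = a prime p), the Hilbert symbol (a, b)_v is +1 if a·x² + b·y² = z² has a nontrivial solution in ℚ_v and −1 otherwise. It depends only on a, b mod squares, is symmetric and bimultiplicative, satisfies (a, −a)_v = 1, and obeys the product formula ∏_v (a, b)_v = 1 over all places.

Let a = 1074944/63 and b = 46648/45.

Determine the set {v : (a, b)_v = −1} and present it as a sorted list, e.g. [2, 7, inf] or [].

(a, b) ≡ (29393, 1190) mod (ℚ^×)²; places V = {2, 3, 5, 7, 13, 17, 19, ∞}.
(a,b)_19: α=1, u≡18; β=0, v≡14 (mod 19); (18|19)=-1, (14|19)=-1; sign (−1)^0·-1^0·-1^1 = -1.
(a,b)_17: α=1, u≡5; β=1, v≡13 (mod 17); (5|17)=-1, (13|17)=+1; sign (−1)^0·-1^1·+1^1 = -1.
(a,b)_7: α=-1, u≡5; β=3, v≡1 (mod 7); (5|7)=-1, (1|7)=+1; sign (−1)^1·-1^3·+1^-1 = +1.
(a,b)_13: α=1, u≡9; β=0, v≡5 (mod 13); (9|13)=+1, (5|13)=-1; sign (−1)^0·+1^0·-1^1 = -1.
(a,b)_2: α=8, β=3; u≡1, v≡3 (mod 8); ε(u)ε(v)=0·1, αω(v)=8·1, βω(u)=3·0; sum ≡ 0  ⇒  +1.
(a,b)_3: α=-2, u≡2; β=-2, v≡2 (mod 3); (2|3)=-1, (2|3)=-1; sign (−1)^0·-1^-2·-1^-2 = +1.
(a,b)_∞: sgn(29393)=+, sgn(1190)=+, so +1.
(a,b)_5: α=0, u≡3; β=-1, v≡2 (mod 5); (3|5)=-1, (2|5)=-1; sign (−1)^0·-1^-1·-1^0 = -1.
(29393, 1190 / ℚ) ramifies at {5, 13, 17, 19}: a division algebra.

[5, 13, 17, 19]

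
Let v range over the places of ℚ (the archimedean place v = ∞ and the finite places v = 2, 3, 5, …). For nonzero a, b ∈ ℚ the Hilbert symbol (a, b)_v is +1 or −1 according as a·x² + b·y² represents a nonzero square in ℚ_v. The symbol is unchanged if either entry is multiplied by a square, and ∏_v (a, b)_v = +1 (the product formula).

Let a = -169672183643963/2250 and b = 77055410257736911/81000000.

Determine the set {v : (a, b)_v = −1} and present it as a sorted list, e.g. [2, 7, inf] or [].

Mod squares: a ≡ -15470, b ≡ 2431. Check v ∈ {∞, 2, 3, 5, 7, 11, 13, 17, 23}.
v=11: a=11^4·(≡10), b=11^5·(≡3) mod 11; (10|11)=-1, (3|11)=+1; (−1)^{4·5·5}·(-1)^5·(+1)^4 = -1.
v=13: a=13^1·(≡5), b=13^1·(≡7) mod 13; (5|13)=-1, (7|13)=-1; (−1)^{1·1·6}·(-1)^1·(-1)^1 = +1.
v=∞: -15470 < 0 and 2431 > 0  ⇒  (a,b)_∞ = +1.
v=23: a=23^2·(≡13), b=23^2·(≡8) mod 23; (13|23)=+1, (8|23)=+1; (−1)^{2·2·11}·(+1)^2·(+1)^2 = +1.
v=5: a=5^-3·(≡4), b=5^-6·(≡4) mod 5; (4|5)=+1, (4|5)=+1; (−1)^{-3·-6·2}·(+1)^-6·(+1)^-3 = +1.
v=7: a=7^3·(≡4), b=7^2·(≡4) mod 7; (4|7)=+1, (4|7)=+1; (−1)^{3·2·3}·(+1)^2·(+1)^3 = +1.
v=17: a=17^3·(≡16), b=17^5·(≡5) mod 17; (16|17)=+1, (5|17)=-1; (−1)^{3·5·8}·(+1)^5·(-1)^3 = -1.
v=3: a=3^-2·(≡1), b=3^-4·(≡1) mod 3; (1|3)=+1, (1|3)=+1; (−1)^{-2·-4·1}·(+1)^-4·(+1)^-2 = +1.
v=2: v_2(a)=-1, v_2(b)=-6; units ≡ 1, 7 (mod 8); ε·ε+αω+βω = 0·1+-1·0+-6·0 ≡ 0  ⇒  (a,b)_2 = +1.
|Ram(-15470, 2431)| = 2, even; anisotropic at {11, 17}.

[11, 17]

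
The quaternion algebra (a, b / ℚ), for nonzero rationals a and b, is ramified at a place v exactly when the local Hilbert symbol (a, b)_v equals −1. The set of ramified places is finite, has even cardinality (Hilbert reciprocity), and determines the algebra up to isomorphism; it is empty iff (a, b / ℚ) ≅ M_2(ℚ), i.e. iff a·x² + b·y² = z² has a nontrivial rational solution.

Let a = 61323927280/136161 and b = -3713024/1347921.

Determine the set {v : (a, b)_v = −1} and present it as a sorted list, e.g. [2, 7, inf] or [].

[2, 7, 19, 37]

Mod squares: a ≡ 270655, b ≡ -74. Check v ∈ {∞, 2, 3, 5, 7, 11, 17, 19, 37, 41, 43}.
v=3: a=3^-4·(≡1), b=3^-6·(≡1) mod 3; (1|3)=+1, (1|3)=+1; (−1)^{-4·-6·1}·(+1)^-6·(+1)^-4 = +1.
v=5: a=5^1·(≡1), b=5^0·(≡1) mod 5; (1|5)=+1, (1|5)=+1; (−1)^{1·0·2}·(+1)^0·(+1)^1 = +1.
v=11: a=11^1·(≡5), b=11^0·(≡5) mod 11; (5|11)=+1, (5|11)=+1; (−1)^{1·0·5}·(+1)^0·(+1)^1 = +1.
v=17: a=17^2·(≡8), b=17^0·(≡6) mod 17; (8|17)=+1, (6|17)=-1; (−1)^{2·0·8}·(+1)^0·(-1)^2 = +1.
v=37: a=37^1·(≡21), b=37^1·(≡6) mod 37; (21|37)=+1, (6|37)=-1; (−1)^{1·1·18}·(+1)^1·(-1)^1 = -1.
v=2: v_2(a)=4, v_2(b)=11; units ≡ 7, 3 (mod 8); ε·ε+αω+βω = 1·1+4·1+11·0 ≡ 1  ⇒  (a,b)_2 = -1.
v=19: a=19^1·(≡2), b=19^0·(≡8) mod 19; (2|19)=-1, (8|19)=-1; (−1)^{1·0·9}·(-1)^0·(-1)^1 = -1.
v=43: a=43^0·(≡35), b=43^-2·(≡30) mod 43; (35|43)=+1, (30|43)=-1; (−1)^{0·-2·21}·(+1)^-2·(-1)^0 = +1.
v=41: a=41^-2·(≡24), b=41^0·(≡20) mod 41; (24|41)=-1, (20|41)=+1; (−1)^{-2·0·20}·(-1)^0·(+1)^-2 = +1.
v=7: a=7^3·(≡4), b=7^2·(≡6) mod 7; (4|7)=+1, (6|7)=-1; (−1)^{3·2·3}·(+1)^2·(-1)^3 = -1.
v=∞: 270655 > 0 and -74 < 0  ⇒  (a,b)_∞ = +1.
Ram(270655, -74) = {2, 7, 19, 37}; no ℚ_2-point on the conic.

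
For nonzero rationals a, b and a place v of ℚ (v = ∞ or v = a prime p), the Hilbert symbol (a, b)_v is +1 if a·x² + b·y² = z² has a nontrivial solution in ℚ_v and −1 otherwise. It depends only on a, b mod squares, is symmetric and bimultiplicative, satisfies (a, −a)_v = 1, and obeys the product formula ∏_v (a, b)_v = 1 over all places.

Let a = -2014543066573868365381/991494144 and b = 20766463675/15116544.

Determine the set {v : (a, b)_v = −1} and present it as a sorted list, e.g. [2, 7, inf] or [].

Mod squares: a ≡ -8029, b ≡ 1147. Check v ∈ {∞, 2, 3, 5, 7, 11, 23, 29, 31, 37, 41}.
v=5: a=5^0·(≡1), b=5^2·(≡3) mod 5; (1|5)=+1, (3|5)=-1; (−1)^{0·2·2}·(+1)^2·(-1)^0 = +1.
v=31: a=31^3·(≡4), b=31^1·(≡23) mod 31; (4|31)=+1, (23|31)=-1; (−1)^{3·1·15}·(+1)^1·(-1)^3 = +1.
v=7: a=7^1·(≡1), b=7^0·(≡3) mod 7; (1|7)=+1, (3|7)=-1; (−1)^{1·0·3}·(+1)^0·(-1)^1 = -1.
v=∞: -8029 < 0 and 1147 > 0  ⇒  (a,b)_∞ = +1.
v=11: a=11^2·(≡1), b=11^0·(≡4) mod 11; (1|11)=+1, (4|11)=+1; (−1)^{2·0·5}·(+1)^0·(+1)^2 = +1.
v=2: v_2(a)=-16, v_2(b)=-8; units ≡ 3, 3 (mod 8); ε·ε+αω+βω = 1·1+-16·1+-8·1 ≡ 1  ⇒  (a,b)_2 = -1.
v=37: a=37^7·(≡19), b=37^3·(≡14) mod 37; (19|37)=-1, (14|37)=-1; (−1)^{7·3·18}·(-1)^3·(-1)^7 = +1.
v=29: a=29^2·(≡16), b=29^0·(≡24) mod 29; (16|29)=+1, (24|29)=+1; (−1)^{2·0·14}·(+1)^0·(+1)^2 = +1.
v=3: a=3^-2·(≡2), b=3^-10·(≡1) mod 3; (2|3)=-1, (1|3)=+1; (−1)^{-2·-10·1}·(-1)^-10·(+1)^-2 = +1.
v=23: a=23^0·(≡17), b=23^2·(≡20) mod 23; (17|23)=-1, (20|23)=-1; (−1)^{0·2·11}·(-1)^2·(-1)^0 = +1.
v=41: a=41^-2·(≡35), b=41^0·(≡36) mod 41; (35|41)=-1, (36|41)=+1; (−1)^{-2·0·20}·(-1)^0·(+1)^-2 = +1.
Ram(-8029, 1147) = {2, 7}; no ℚ_2-point on the conic.

[2, 7]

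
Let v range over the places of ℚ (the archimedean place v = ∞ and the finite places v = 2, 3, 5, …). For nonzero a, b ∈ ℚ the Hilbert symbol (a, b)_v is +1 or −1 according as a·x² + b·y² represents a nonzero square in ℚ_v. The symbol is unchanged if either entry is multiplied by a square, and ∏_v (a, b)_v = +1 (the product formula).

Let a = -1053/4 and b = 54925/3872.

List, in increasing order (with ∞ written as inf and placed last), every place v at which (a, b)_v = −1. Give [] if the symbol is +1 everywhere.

(a, b) ≡ (-13, 26) mod (ℚ^×)²; places V = {2, 3, 5, 11, 13, ∞}.
(a,b)_2: α=-2, β=-5; u≡3, v≡5 (mod 8); ε(u)ε(v)=1·0, αω(v)=-2·1, βω(u)=-5·1; sum ≡ 1  ⇒  -1.
(a,b)_3: α=4, u≡2; β=0, v≡2 (mod 3); (2|3)=-1, (2|3)=-1; sign (−1)^0·-1^0·-1^4 = +1.
(a,b)_13: α=1, u≡9; β=3, v≡7 (mod 13); (9|13)=+1, (7|13)=-1; sign (−1)^0·+1^3·-1^1 = -1.
(a,b)_11: α=0, u≡9; β=-2, v≡9 (mod 11); (9|11)=+1, (9|11)=+1; sign (−1)^0·+1^-2·+1^0 = +1.
(a,b)_5: α=0, u≡3; β=2, v≡1 (mod 5); (3|5)=-1, (1|5)=+1; sign (−1)^0·-1^2·+1^0 = +1.
(a,b)_∞: sgn(-13)=−, sgn(26)=+, so +1.
Ram(-13, 26) = {2, 13}; no ℚ_2-point on the conic.

[2, 13]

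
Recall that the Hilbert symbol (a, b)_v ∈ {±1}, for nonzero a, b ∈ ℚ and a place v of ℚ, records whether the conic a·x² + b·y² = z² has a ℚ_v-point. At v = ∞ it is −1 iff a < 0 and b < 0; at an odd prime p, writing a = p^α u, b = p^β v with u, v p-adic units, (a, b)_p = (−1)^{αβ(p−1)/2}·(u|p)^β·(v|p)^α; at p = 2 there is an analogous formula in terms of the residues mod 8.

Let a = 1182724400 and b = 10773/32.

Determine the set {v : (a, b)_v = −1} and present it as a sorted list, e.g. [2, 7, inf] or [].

(a, b) ≡ (2956811, 266) mod (ℚ^×)²; places V = {2, 3, 5, 7, 11, 13, 19, 23, 29, 31, ∞}.
(a,b)_31: α=1, u≡18; β=0, v≡16 (mod 31); (18|31)=+1, (16|31)=+1; sign (−1)^0·+1^0·+1^1 = +1.
(a,b)_5: α=2, u≡1; β=0, v≡4 (mod 5); (1|5)=+1, (4|5)=+1; sign (−1)^0·+1^0·+1^2 = +1.
(a,b)_19: α=0, u≡12; β=1, v≡10 (mod 19); (12|19)=-1, (10|19)=-1; sign (−1)^0·-1^1·-1^0 = -1.
(a,b)_13: α=1, u≡3; β=0, v≡8 (mod 13); (3|13)=+1, (8|13)=-1; sign (−1)^0·+1^0·-1^1 = -1.
(a,b)_7: α=0, u≡4; β=1, v≡5 (mod 7); (4|7)=+1, (5|7)=-1; sign (−1)^0·+1^1·-1^0 = +1.
(a,b)_2: α=4, β=-5; u≡3, v≡5 (mod 8); ε(u)ε(v)=1·0, αω(v)=4·1, βω(u)=-5·1; sum ≡ 1  ⇒  -1.
(a,b)_11: α=1, u≡9; β=0, v≡7 (mod 11); (9|11)=+1, (7|11)=-1; sign (−1)^0·+1^0·-1^1 = -1.
(a,b)_∞: sgn(2956811)=+, sgn(266)=+, so +1.
(a,b)_3: α=0, u≡2; β=4, v≡2 (mod 3); (2|3)=-1, (2|3)=-1; sign (−1)^0·-1^4·-1^0 = +1.
(a,b)_23: α=1, u≡21; β=0, v≡1 (mod 23); (21|23)=-1, (1|23)=+1; sign (−1)^0·-1^0·+1^1 = +1.
(a,b)_29: α=1, u≡1; β=0, v≡24 (mod 29); (1|29)=+1, (24|29)=+1; sign (−1)^0·+1^0·+1^1 = +1.
Ram(2956811, 266) = {2, 11, 13, 19}; no ℚ_2-point on the conic.

[2, 11, 13, 19]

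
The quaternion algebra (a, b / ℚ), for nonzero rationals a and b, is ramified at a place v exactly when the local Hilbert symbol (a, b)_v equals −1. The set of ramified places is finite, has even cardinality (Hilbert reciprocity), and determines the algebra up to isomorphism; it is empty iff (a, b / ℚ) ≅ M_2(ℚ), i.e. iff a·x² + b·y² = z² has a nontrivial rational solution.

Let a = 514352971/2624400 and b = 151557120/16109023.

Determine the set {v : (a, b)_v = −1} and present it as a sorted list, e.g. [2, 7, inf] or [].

(a, b) ≡ (19, 115115) mod (ℚ^×)²; places V = {2, 3, 5, 7, 11, 13, 19, 23, 37, 41, 43, ∞}.
(a,b)_37: α=0, u≡5; β=-2, v≡14 (mod 37); (5|37)=-1, (14|37)=-1; sign (−1)^0·-1^-2·-1^0 = +1.
(a,b)_19: α=1, u≡11; β=0, v≡8 (mod 19); (11|19)=+1, (8|19)=-1; sign (−1)^0·+1^0·-1^1 = -1.
(a,b)_11: α=4, u≡7; β=1, v≡5 (mod 11); (7|11)=-1, (5|11)=+1; sign (−1)^0·-1^1·+1^4 = -1.
(a,b)_23: α=0, u≡22; β=1, v≡21 (mod 23); (22|23)=-1, (21|23)=-1; sign (−1)^0·-1^1·-1^0 = -1.
(a,b)_5: α=-2, u≡1; β=1, v≡3 (mod 5); (1|5)=+1, (3|5)=-1; sign (−1)^0·+1^1·-1^-2 = +1.
(a,b)_3: α=-8, u≡1; β=2, v≡2 (mod 3); (1|3)=+1, (2|3)=-1; sign (−1)^0·+1^2·-1^-8 = +1.
(a,b)_13: α=0, u≡11; β=1, v≡6 (mod 13); (11|13)=-1, (6|13)=-1; sign (−1)^0·-1^1·-1^0 = -1.
(a,b)_43: α=2, u≡22; β=0, v≡14 (mod 43); (22|43)=-1, (14|43)=+1; sign (−1)^0·-1^0·+1^2 = +1.
(a,b)_7: α=0, u≡3; β=-1, v≡2 (mod 7); (3|7)=-1, (2|7)=+1; sign (−1)^0·-1^-1·+1^0 = -1.
(a,b)_2: α=-4, β=10; u≡3, v≡3 (mod 8); ε(u)ε(v)=1·1, αω(v)=-4·1, βω(u)=10·1; sum ≡ 1  ⇒  -1.
(a,b)_∞: sgn(19)=+, sgn(115115)=+, so +1.
(a,b)_41: α=0, u≡27; β=-2, v≡7 (mod 41); (27|41)=-1, (7|41)=-1; sign (−1)^0·-1^-2·-1^0 = +1.
|Ram(19, 115115)| = 6, even; anisotropic at {2, 7, 11, 13, 19, 23}.

[2, 7, 11, 13, 19, 23]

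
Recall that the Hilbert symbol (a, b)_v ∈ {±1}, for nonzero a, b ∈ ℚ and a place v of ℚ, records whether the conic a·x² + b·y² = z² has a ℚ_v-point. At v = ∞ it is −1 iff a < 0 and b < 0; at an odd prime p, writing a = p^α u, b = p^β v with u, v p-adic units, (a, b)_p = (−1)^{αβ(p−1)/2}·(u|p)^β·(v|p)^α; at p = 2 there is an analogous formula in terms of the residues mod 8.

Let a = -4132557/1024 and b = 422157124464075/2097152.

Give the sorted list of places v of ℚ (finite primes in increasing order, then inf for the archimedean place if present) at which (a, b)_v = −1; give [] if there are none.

Mod squares: a ≡ -2717, b ≡ 10374. Check v ∈ {∞, 2, 3, 5, 7, 11, 13, 19}.
v=3: a=3^2·(≡1), b=3^3·(≡2) mod 3; (1|3)=+1, (2|3)=-1; (−1)^{2·3·1}·(+1)^3·(-1)^2 = +1.
v=7: a=7^0·(≡6), b=7^3·(≡6) mod 7; (6|7)=-1, (6|7)=-1; (−1)^{0·3·3}·(-1)^3·(-1)^0 = -1.
v=11: a=11^1·(≡7), b=11^2·(≡5) mod 11; (7|11)=-1, (5|11)=+1; (−1)^{1·2·5}·(-1)^2·(+1)^1 = +1.
v=13: a=13^3·(≡3), b=13^3·(≡7) mod 13; (3|13)=+1, (7|13)=-1; (−1)^{3·3·6}·(+1)^3·(-1)^3 = -1.
v=2: v_2(a)=-10, v_2(b)=-21; units ≡ 3, 3 (mod 8); ε·ε+αω+βω = 1·1+-10·1+-21·1 ≡ 0  ⇒  (a,b)_2 = +1.
v=5: a=5^0·(≡2), b=5^2·(≡4) mod 5; (2|5)=-1, (4|5)=+1; (−1)^{0·2·2}·(-1)^2·(+1)^0 = +1.
v=∞: -2717 < 0 and 10374 > 0  ⇒  (a,b)_∞ = +1.
v=19: a=19^1·(≡5), b=19^3·(≡10) mod 19; (5|19)=+1, (10|19)=-1; (−1)^{1·3·9}·(+1)^3·(-1)^1 = +1.
Ram(-2717, 10374) = {7, 13}; no ℚ_7-point on the conic.

[7, 13]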